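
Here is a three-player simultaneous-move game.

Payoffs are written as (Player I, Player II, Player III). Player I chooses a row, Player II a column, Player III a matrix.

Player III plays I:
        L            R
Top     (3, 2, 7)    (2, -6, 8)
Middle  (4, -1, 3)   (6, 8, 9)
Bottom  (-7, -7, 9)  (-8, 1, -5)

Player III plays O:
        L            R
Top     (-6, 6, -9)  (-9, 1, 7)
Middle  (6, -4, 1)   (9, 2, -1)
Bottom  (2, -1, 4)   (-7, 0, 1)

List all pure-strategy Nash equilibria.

(Middle, R, I)

Player I against (L, I): payoffs 3, 4, -7 → best response Middle.
Player I against (L, O): payoffs -6, 6, 2 → best response Middle.
Player I against (R, I): payoffs 2, 6, -8 → best response Middle.
Player I against (R, O): payoffs -9, 9, -7 → best response Middle.
Player II against (Top, I): payoffs 2, -6 → best response L.
Player II against (Top, O): payoffs 6, 1 → best response L.
Player II against (Middle, I): payoffs -1, 8 → best response R.
Player II against (Middle, O): payoffs -4, 2 → best response R.
Player II against (Bottom, I): payoffs -7, 1 → best response R.
Player II against (Bottom, O): payoffs -1, 0 → best response R.
Player III against (Top, L): payoffs 7, -9 → best response I.
Player III against (Top, R): payoffs 8, 7 → best response I.
Player III against (Middle, L): payoffs 3, 1 → best response I.
Player III against (Middle, R): payoffs 9, -1 → best response I.
Player III against (Bottom, L): payoffs 9, 4 → best response I.
Player III against (Bottom, R): payoffs -5, 1 → best response O.
Mutual best responses: (Middle, R, I).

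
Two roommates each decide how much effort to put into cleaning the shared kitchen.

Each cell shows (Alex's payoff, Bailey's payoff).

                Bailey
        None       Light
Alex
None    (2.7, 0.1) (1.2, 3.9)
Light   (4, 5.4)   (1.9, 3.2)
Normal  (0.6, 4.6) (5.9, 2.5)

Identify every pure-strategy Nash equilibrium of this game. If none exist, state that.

(Light, None)

Check each profile: it is a Nash equilibrium iff no player can strictly gain by switching unilaterally.
(None, None): Alex can switch to Light (2.7 → 4). Not NE.
(None, Light): Alex can switch to Light (1.2 → 1.9). Not NE.
(Light, None): Alex gets 4, best alternative 2.7; Bailey gets 5.4, best alternative 3.2. No profitable deviation — NE.
(Light, Light): Alex can switch to Normal (1.9 → 5.9). Not NE.
(Normal, None): Alex can switch to None (0.6 → 2.7). Not NE.
(Normal, Light): Bailey can switch to None (2.5 → 4.6). Not NE.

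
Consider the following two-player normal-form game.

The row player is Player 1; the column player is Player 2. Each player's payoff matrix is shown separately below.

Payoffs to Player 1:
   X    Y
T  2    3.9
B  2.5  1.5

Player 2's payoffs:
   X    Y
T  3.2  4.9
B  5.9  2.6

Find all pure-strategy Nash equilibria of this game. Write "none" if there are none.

Player 1 against X: payoffs 2, 2.5 → best response B.
Player 1 against Y: payoffs 3.9, 1.5 → best response T.
Player 2 against T: payoffs 3.2, 4.9 → best response Y.
Player 2 against B: payoffs 5.9, 2.6 → best response X.
Mutual best responses: (T, Y); (B, X).

(T, Y); (B, X)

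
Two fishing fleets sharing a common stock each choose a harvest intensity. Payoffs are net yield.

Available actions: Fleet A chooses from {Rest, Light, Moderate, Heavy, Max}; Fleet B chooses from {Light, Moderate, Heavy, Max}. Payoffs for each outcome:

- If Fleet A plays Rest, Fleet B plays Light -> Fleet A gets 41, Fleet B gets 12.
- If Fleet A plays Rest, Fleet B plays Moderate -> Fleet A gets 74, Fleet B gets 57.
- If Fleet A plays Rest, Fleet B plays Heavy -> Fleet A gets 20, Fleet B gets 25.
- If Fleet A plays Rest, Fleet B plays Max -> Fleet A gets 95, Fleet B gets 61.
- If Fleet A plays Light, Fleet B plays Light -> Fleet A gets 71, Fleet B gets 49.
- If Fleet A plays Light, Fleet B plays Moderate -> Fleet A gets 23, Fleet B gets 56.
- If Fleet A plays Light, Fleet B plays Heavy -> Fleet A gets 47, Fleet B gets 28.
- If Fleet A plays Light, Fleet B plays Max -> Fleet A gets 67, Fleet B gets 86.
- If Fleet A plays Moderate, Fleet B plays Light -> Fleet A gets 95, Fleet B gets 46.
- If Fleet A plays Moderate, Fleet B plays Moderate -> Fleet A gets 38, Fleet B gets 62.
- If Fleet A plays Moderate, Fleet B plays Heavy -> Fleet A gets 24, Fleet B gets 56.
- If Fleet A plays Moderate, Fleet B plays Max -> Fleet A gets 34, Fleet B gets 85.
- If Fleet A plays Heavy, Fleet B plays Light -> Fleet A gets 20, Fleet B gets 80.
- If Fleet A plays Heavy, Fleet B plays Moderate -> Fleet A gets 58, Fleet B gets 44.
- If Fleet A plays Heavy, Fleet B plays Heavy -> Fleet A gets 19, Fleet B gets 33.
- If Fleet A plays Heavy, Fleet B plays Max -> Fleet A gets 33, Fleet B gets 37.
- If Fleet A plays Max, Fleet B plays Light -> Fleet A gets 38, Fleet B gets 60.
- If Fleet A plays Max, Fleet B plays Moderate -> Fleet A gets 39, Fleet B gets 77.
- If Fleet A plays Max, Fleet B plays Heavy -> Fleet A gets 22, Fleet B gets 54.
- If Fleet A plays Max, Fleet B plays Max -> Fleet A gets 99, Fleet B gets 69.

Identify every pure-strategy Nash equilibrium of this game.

Mark each player's best response to every combination of opponents' strategies; a profile where every player is best-responding is a pure Nash equilibrium.
Fleet A against Light: payoffs 41, 71, 95, 20, 38 → best response Moderate.
Fleet A against Moderate: payoffs 74, 23, 38, 58, 39 → best response Rest.
Fleet A against Heavy: payoffs 20, 47, 24, 19, 22 → best response Light.
Fleet A against Max: payoffs 95, 67, 34, 33, 99 → best response Max.
Fleet B against Rest: payoffs 12, 57, 25, 61 → best response Max.
Fleet B against Light: payoffs 49, 56, 28, 86 → best response Max.
Fleet B against Moderate: payoffs 46, 62, 56, 85 → best response Max.
Fleet B against Heavy: payoffs 80, 44, 33, 37 → best response Light.
Fleet B against Max: payoffs 60, 77, 54, 69 → best response Moderate.
No profile is a mutual best response for all players.

No pure-strategy Nash equilibrium.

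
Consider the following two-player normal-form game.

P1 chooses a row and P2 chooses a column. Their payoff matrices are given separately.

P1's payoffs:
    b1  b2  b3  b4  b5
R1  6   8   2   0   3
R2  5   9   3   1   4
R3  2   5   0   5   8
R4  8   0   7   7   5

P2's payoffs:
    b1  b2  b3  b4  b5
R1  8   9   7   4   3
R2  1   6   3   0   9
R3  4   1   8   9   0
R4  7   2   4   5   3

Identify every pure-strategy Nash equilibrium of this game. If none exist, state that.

Check each profile: it is a Nash equilibrium iff no player can strictly gain by switching unilaterally.
(R1, b1): P1 can switch to R4 (6 → 8). Not NE.
(R1, b2): P1 can switch to R2 (8 → 9). Not NE.
(R1, b3): P1 can switch to R2 (2 → 3). Not NE.
(R1, b4): P1 can switch to R2 (0 → 1). Not NE.
(R1, b5): P1 can switch to R2 (3 → 4). Not NE.
(R2, b1): P1 can switch to R1 (5 → 6). Not NE.
(R4, b1): P1 gets 8, best alternative 6; P2 gets 7, best alternative 5. No profitable deviation — NE.
(The remaining 13 profiles each have a profitable deviation by the same check.)

Pure NE: (R4, b1)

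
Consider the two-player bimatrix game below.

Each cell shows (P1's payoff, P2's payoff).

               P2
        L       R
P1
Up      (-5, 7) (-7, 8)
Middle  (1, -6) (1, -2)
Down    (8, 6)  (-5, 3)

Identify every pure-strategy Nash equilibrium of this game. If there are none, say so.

P1 against L: payoffs -5, 1, 8 → best response Down.
P1 against R: payoffs -7, 1, -5 → best response Middle.
P2 against Up: payoffs 7, 8 → best response R.
P2 against Middle: payoffs -6, -2 → best response R.
P2 against Down: payoffs 6, 3 → best response L.
Mutual best responses: (Middle, R); (Down, L).

(Middle, R) and (Down, L)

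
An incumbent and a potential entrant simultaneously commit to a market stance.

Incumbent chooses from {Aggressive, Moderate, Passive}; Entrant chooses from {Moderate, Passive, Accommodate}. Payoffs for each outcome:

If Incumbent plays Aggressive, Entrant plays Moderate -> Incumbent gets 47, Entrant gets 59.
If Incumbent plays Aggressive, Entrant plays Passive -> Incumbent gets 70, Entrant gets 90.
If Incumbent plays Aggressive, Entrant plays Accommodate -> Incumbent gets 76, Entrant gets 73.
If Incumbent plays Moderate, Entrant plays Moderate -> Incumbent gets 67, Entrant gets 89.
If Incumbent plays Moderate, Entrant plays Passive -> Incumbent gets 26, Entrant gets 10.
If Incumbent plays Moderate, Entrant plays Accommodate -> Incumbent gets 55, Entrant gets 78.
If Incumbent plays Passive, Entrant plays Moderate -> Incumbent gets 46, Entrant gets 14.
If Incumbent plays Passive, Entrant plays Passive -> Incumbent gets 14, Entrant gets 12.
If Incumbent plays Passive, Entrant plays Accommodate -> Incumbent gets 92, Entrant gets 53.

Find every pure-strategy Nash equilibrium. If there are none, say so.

Incumbent against Moderate: payoffs 47, 67, 46 → best response Moderate.
Incumbent against Passive: payoffs 70, 26, 14 → best response Aggressive.
Incumbent against Accommodate: payoffs 76, 55, 92 → best response Passive.
Entrant against Aggressive: payoffs 59, 90, 73 → best response Passive.
Entrant against Moderate: payoffs 89, 10, 78 → best response Moderate.
Entrant against Passive: payoffs 14, 12, 53 → best response Accommodate.
Mutual best responses: (Aggressive, Passive); (Moderate, Moderate); (Passive, Accommodate).

(Aggressive, Passive), (Moderate, Moderate), (Passive, Accommodate)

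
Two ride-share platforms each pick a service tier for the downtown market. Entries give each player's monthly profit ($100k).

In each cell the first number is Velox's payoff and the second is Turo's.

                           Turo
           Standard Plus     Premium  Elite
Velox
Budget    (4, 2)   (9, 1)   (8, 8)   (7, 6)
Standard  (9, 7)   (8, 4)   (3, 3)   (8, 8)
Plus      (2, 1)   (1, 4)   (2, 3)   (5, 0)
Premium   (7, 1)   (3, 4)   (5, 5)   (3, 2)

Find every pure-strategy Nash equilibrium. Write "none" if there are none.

Velox against Standard: payoffs 4, 9, 2, 7 → best response Standard.
Velox against Plus: payoffs 9, 8, 1, 3 → best response Budget.
Velox against Premium: payoffs 8, 3, 2, 5 → best response Budget.
Velox against Elite: payoffs 7, 8, 5, 3 → best response Standard.
Turo against Budget: payoffs 2, 1, 8, 6 → best response Premium.
Turo against Standard: payoffs 7, 4, 3, 8 → best response Elite.
Turo against Plus: payoffs 1, 4, 3, 0 → best response Plus.
Turo against Premium: payoffs 1, 4, 5, 2 → best response Premium.
Mutual best responses: (Budget, Premium); (Standard, Elite).

Pure-strategy Nash equilibria: (Budget, Premium), (Standard, Elite)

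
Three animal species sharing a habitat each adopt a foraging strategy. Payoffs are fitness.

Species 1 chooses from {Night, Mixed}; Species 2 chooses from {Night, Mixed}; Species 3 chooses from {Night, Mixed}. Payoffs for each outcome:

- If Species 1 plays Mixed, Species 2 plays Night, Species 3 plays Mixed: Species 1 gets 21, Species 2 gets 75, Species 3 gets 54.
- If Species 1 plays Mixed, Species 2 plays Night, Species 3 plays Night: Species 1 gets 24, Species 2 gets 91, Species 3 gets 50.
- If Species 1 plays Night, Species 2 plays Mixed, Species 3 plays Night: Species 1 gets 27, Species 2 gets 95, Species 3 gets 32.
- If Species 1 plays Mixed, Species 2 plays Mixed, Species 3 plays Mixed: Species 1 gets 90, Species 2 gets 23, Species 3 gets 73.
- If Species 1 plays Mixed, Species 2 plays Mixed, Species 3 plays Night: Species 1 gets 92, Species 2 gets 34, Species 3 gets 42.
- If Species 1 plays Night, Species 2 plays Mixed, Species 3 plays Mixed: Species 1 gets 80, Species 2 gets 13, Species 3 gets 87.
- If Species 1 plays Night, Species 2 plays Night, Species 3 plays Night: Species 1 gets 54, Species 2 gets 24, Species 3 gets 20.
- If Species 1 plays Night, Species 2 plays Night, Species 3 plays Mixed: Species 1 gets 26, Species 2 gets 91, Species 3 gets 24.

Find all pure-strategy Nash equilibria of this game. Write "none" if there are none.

The unique pure-strategy Nash equilibrium is (Night, Night, Mixed).

Check each profile: it is a Nash equilibrium iff no player can strictly gain by switching unilaterally.
(Night, Night, Night): Species 2 can switch to Mixed (24 → 95). Not NE.
(Night, Night, Mixed): Species 1 gets 26, best alternative 21; Species 2 gets 91, best alternative 13; Species 3 gets 24, best alternative 20. No profitable deviation — NE.
(Night, Mixed, Night): Species 1 can switch to Mixed (27 → 92). Not NE.
(Night, Mixed, Mixed): Species 1 can switch to Mixed (80 → 90). Not NE.
(Mixed, Night, Night): Species 1 can switch to Night (24 → 54). Not NE.
(Mixed, Night, Mixed): Species 1 can switch to Night (21 → 26). Not NE.
(Mixed, Mixed, Night): Species 2 can switch to Night (34 → 91). Not NE.
(Mixed, Mixed, Mixed): Species 2 can switch to Night (23 → 75). Not NE.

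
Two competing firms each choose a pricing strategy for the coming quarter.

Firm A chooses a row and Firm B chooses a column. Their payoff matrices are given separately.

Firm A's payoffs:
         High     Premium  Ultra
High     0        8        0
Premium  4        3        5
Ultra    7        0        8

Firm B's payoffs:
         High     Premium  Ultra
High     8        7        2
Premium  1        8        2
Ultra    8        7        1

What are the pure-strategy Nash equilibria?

Firm A against High: payoffs 0, 4, 7 → best response Ultra.
Firm A against Premium: payoffs 8, 3, 0 → best response High.
Firm A against Ultra: payoffs 0, 5, 8 → best response Ultra.
Firm B against High: payoffs 8, 7, 2 → best response High.
Firm B against Premium: payoffs 1, 8, 2 → best response Premium.
Firm B against Ultra: payoffs 8, 7, 1 → best response High.
Mutual best responses: (Ultra, High).

Pure NE: (Ultra, High)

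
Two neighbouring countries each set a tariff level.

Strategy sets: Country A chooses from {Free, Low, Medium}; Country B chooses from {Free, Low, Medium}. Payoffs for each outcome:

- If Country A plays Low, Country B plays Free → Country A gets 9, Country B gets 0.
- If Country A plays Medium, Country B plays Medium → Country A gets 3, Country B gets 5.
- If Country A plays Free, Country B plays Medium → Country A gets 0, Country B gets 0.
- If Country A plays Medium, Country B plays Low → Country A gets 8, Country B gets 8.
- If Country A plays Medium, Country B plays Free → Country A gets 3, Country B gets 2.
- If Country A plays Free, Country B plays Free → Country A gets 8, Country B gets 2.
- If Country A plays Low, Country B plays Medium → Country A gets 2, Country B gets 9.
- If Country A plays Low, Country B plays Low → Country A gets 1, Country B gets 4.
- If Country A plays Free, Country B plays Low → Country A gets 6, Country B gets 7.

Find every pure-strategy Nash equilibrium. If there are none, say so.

Country A against Free: payoffs 8, 9, 3 → best response Low.
Country A against Low: payoffs 6, 1, 8 → best response Medium.
Country A against Medium: payoffs 0, 2, 3 → best response Medium.
Country B against Free: payoffs 2, 7, 0 → best response Low.
Country B against Low: payoffs 0, 4, 9 → best response Medium.
Country B against Medium: payoffs 2, 8, 5 → best response Low.
Mutual best responses: (Medium, Low).

Pure NE: (Medium, Low)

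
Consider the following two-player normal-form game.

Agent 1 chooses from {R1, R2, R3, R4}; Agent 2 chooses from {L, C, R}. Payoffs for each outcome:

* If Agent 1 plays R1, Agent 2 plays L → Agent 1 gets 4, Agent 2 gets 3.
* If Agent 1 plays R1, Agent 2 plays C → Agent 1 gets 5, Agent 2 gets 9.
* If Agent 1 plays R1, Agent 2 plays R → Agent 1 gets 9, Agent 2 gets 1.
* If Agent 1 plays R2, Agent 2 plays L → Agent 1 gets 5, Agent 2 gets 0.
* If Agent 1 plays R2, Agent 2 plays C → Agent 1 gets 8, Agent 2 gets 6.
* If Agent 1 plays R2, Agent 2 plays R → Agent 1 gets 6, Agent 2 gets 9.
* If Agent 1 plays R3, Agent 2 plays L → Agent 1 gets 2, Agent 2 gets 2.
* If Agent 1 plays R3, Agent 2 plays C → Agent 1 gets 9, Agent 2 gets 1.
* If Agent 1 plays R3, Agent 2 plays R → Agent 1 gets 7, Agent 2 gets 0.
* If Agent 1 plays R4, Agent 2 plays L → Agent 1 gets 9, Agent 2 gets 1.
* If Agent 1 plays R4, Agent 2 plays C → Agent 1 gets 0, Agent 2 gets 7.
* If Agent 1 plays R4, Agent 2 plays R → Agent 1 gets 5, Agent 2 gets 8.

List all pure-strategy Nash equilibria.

There is no pure-strategy Nash equilibrium.

(R1, L): Agent 1 can switch to R2 (4 → 5). Not NE.
(R1, C): Agent 1 can switch to R2 (5 → 8). Not NE.
(R1, R): Agent 2 can switch to L (1 → 3). Not NE.
(R2, L): Agent 1 can switch to R4 (5 → 9). Not NE.
(R2, C): Agent 1 can switch to R3 (8 → 9). Not NE.
(R2, R): Agent 1 can switch to R1 (6 → 9). Not NE.
(The remaining 6 profiles each have a profitable deviation by the same check.)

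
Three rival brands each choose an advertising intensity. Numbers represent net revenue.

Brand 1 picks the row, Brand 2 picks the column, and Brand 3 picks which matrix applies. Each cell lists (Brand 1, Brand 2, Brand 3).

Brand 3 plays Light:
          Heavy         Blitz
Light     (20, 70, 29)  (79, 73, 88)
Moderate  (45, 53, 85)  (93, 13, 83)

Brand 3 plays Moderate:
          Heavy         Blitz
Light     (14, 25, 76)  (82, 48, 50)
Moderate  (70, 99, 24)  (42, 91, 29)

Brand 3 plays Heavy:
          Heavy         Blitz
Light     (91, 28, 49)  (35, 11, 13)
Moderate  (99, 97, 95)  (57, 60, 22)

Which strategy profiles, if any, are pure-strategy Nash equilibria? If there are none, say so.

(Light, Heavy, Light): Brand 1 can switch to Moderate (20 → 45). Not NE.
(Light, Heavy, Moderate): Brand 1 can switch to Moderate (14 → 70). Not NE.
(Light, Heavy, Heavy): Brand 1 can switch to Moderate (91 → 99). Not NE.
(Light, Blitz, Light): Brand 1 can switch to Moderate (79 → 93). Not NE.
(Light, Blitz, Moderate): Brand 3 can switch to Light (50 → 88). Not NE.
(Light, Blitz, Heavy): Brand 1 can switch to Moderate (35 → 57). Not NE.
(Moderate, Heavy, Heavy): Brand 1 gets 99, best alternative 91; Brand 2 gets 97, best alternative 60; Brand 3 gets 95, best alternative 85. No profitable deviation — NE.
(The remaining 5 profiles each have a profitable deviation by the same check.)

(Moderate, Heavy, Heavy)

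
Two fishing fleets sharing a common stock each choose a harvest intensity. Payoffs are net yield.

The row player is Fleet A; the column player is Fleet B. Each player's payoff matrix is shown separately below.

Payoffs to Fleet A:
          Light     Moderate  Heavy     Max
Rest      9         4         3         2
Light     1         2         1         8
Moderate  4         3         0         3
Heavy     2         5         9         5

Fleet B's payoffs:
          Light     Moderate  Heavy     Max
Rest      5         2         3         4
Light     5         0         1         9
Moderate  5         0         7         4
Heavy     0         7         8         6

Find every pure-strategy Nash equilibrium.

Check each profile: it is a Nash equilibrium iff no player can strictly gain by switching unilaterally.
(Rest, Light): Fleet A gets 9, best alternative 4; Fleet B gets 5, best alternative 4. No profitable deviation — NE.
(Rest, Moderate): Fleet A can switch to Heavy (4 → 5). Not NE.
(Rest, Heavy): Fleet A can switch to Heavy (3 → 9). Not NE.
(Rest, Max): Fleet A can switch to Light (2 → 8). Not NE.
(Light, Light): Fleet A can switch to Rest (1 → 9). Not NE.
(Light, Moderate): Fleet A can switch to Rest (2 → 4). Not NE.
(Light, Heavy): Fleet A can switch to Rest (1 → 3). Not NE.
(Light, Max): Fleet A gets 8, best alternative 5; Fleet B gets 9, best alternative 5. No profitable deviation — NE.
(Moderate, Light): Fleet A can switch to Rest (4 → 9). Not NE.
(Moderate, Moderate): Fleet A can switch to Rest (3 → 4). Not NE.
(Moderate, Heavy): Fleet A can switch to Rest (0 → 3). Not NE.
(Moderate, Max): Fleet A can switch to Light (3 → 8). Not NE.
(Heavy, Light): Fleet A can switch to Rest (2 → 9). Not NE.
(Heavy, Moderate): Fleet B can switch to Heavy (7 → 8). Not NE.
(Heavy, Heavy): Fleet A gets 9, best alternative 3; Fleet B gets 8, best alternative 7. No profitable deviation — NE.
(The remaining 1 profile has a profitable deviation by the same check.)

The pure Nash equilibria are (Rest, Light), (Light, Max), (Heavy, Heavy).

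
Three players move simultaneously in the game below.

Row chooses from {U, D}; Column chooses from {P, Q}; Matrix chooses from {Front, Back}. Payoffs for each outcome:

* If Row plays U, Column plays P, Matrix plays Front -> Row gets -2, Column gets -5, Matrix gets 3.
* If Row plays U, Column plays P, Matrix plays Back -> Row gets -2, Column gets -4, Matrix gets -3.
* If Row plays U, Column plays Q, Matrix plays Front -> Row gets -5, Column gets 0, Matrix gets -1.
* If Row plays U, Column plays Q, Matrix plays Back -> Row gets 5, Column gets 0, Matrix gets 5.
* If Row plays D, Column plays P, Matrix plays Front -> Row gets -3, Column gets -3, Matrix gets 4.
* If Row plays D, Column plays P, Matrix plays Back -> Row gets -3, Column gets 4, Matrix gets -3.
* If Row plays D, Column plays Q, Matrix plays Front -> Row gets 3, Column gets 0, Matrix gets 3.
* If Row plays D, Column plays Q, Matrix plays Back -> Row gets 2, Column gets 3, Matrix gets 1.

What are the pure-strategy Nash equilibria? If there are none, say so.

Pure-strategy Nash equilibria: (U, Q, Back), (D, Q, Front)

(U, P, Front): Column can switch to Q (-5 → 0). Not NE.
(U, P, Back): Column can switch to Q (-4 → 0). Not NE.
(U, Q, Front): Row can switch to D (-5 → 3). Not NE.
(U, Q, Back): Row gets 5, best alternative 2; Column gets 0, best alternative -4; Matrix gets 5, best alternative -1. No profitable deviation — NE.
(D, P, Front): Row can switch to U (-3 → -2). Not NE.
(D, P, Back): Row can switch to U (-3 → -2). Not NE.
(D, Q, Front): Row gets 3, best alternative -5; Column gets 0, best alternative -3; Matrix gets 3, best alternative 1. No profitable deviation — NE.
(D, Q, Back): Row can switch to U (2 → 5). Not NE.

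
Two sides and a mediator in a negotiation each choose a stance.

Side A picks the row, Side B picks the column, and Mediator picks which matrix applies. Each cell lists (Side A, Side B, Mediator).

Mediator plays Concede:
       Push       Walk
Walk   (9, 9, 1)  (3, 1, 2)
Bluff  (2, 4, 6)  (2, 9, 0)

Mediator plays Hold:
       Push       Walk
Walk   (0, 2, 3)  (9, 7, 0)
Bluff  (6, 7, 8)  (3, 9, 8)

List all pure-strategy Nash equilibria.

Side A against (Push, Concede): payoffs 9, 2 → best response Walk.
Side A against (Push, Hold): payoffs 0, 6 → best response Bluff.
Side A against (Walk, Concede): payoffs 3, 2 → best response Walk.
Side A against (Walk, Hold): payoffs 9, 3 → best response Walk.
Side B against (Walk, Concede): payoffs 9, 1 → best response Push.
Side B against (Walk, Hold): payoffs 2, 7 → best response Walk.
Side B against (Bluff, Concede): payoffs 4, 9 → best response Walk.
Side B against (Bluff, Hold): payoffs 7, 9 → best response Walk.
Mediator against (Walk, Push): payoffs 1, 3 → best response Hold.
Mediator against (Walk, Walk): payoffs 2, 0 → best response Concede.
Mediator against (Bluff, Push): payoffs 6, 8 → best response Hold.
Mediator against (Bluff, Walk): payoffs 0, 8 → best response Hold.
No profile is a mutual best response for all players.

This game has no pure Nash equilibrium.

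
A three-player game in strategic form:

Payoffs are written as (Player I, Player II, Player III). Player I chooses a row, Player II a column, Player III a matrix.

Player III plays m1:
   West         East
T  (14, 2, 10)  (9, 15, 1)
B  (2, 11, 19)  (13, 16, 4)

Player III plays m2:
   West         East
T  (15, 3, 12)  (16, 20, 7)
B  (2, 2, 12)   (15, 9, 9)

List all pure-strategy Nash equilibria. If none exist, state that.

Pure NE: (T, East, m2)

Player I against (West, m1): payoffs 14, 2 → best response T.
Player I against (West, m2): payoffs 15, 2 → best response T.
Player I against (East, m1): payoffs 9, 13 → best response B.
Player I against (East, m2): payoffs 16, 15 → best response T.
Player II against (T, m1): payoffs 2, 15 → best response East.
Player II against (T, m2): payoffs 3, 20 → best response East.
Player II against (B, m1): payoffs 11, 16 → best response East.
Player II against (B, m2): payoffs 2, 9 → best response East.
Player III against (T, West): payoffs 10, 12 → best response m2.
Player III against (T, East): payoffs 1, 7 → best response m2.
Player III against (B, West): payoffs 19, 12 → best response m1.
Player III against (B, East): payoffs 4, 9 → best response m2.
Mutual best responses: (T, East, m2).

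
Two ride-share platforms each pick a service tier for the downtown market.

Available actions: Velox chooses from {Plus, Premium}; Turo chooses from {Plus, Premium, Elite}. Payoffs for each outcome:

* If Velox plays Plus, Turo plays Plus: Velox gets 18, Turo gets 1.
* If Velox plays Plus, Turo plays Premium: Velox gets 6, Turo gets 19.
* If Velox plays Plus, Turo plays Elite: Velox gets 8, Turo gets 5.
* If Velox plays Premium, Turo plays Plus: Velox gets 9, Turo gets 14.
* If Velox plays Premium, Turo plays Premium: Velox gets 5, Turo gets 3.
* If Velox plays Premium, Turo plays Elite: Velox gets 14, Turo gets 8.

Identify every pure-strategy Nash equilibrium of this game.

Check each profile: it is a Nash equilibrium iff no player can strictly gain by switching unilaterally.
(Plus, Plus): Turo can switch to Premium (1 → 19). Not NE.
(Plus, Premium): Velox gets 6, best alternative 5; Turo gets 19, best alternative 5. No profitable deviation — NE.
(Plus, Elite): Velox can switch to Premium (8 → 14). Not NE.
(Premium, Plus): Velox can switch to Plus (9 → 18). Not NE.
(Premium, Premium): Velox can switch to Plus (5 → 6). Not NE.
(Premium, Elite): Turo can switch to Plus (8 → 14). Not NE.

The unique pure-strategy Nash equilibrium is (Plus, Premium).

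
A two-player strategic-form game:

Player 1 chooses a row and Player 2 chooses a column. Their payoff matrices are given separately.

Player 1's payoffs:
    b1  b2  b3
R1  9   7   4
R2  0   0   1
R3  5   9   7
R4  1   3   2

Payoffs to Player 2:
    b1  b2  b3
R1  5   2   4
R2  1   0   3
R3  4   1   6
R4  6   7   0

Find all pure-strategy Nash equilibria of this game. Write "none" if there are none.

(R1, b1) and (R3, b3)

(R1, b1): Player 1 gets 9, best alternative 5; Player 2 gets 5, best alternative 4. No profitable deviation — NE.
(R1, b2): Player 1 can switch to R3 (7 → 9). Not NE.
(R1, b3): Player 1 can switch to R3 (4 → 7). Not NE.
(R2, b1): Player 1 can switch to R1 (0 → 9). Not NE.
(R2, b2): Player 1 can switch to R1 (0 → 7). Not NE.
(R2, b3): Player 1 can switch to R1 (1 → 4). Not NE.
(R3, b1): Player 1 can switch to R1 (5 → 9). Not NE.
(R3, b2): Player 2 can switch to b1 (1 → 4). Not NE.
(R3, b3): Player 1 gets 7, best alternative 4; Player 2 gets 6, best alternative 4. No profitable deviation — NE.
(R4, b1): Player 1 can switch to R1 (1 → 9). Not NE.
(R4, b2): Player 1 can switch to R1 (3 → 7). Not NE.
(R4, b3): Player 1 can switch to R1 (2 → 4). Not NE.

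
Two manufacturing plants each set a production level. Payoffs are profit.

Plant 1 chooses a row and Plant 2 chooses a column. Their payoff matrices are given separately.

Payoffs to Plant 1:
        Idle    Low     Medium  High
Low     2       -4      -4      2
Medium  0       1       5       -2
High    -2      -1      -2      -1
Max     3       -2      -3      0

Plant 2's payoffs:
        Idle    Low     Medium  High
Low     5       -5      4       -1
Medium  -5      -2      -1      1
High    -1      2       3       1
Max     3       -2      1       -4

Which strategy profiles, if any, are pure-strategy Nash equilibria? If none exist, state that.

Plant 1 against Idle: payoffs 2, 0, -2, 3 → best response Max.
Plant 1 against Low: payoffs -4, 1, -1, -2 → best response Medium.
Plant 1 against Medium: payoffs -4, 5, -2, -3 → best response Medium.
Plant 1 against High: payoffs 2, -2, -1, 0 → best response Low.
Plant 2 against Low: payoffs 5, -5, 4, -1 → best response Idle.
Plant 2 against Medium: payoffs -5, -2, -1, 1 → best response High.
Plant 2 against High: payoffs -1, 2, 3, 1 → best response Medium.
Plant 2 against Max: payoffs 3, -2, 1, -4 → best response Idle.
Mutual best responses: (Max, Idle).

(Max, Idle)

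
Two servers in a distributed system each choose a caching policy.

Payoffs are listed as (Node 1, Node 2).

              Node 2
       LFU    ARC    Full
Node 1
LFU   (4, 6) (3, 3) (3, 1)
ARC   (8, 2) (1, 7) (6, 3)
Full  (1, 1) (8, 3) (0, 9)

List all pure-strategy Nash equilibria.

Mark each player's best response to every combination of opponents' strategies; a profile where every player is best-responding is a pure Nash equilibrium.
Node 1 against LFU: payoffs 4, 8, 1 → best response ARC.
Node 1 against ARC: payoffs 3, 1, 8 → best response Full.
Node 1 against Full: payoffs 3, 6, 0 → best response ARC.
Node 2 against LFU: payoffs 6, 3, 1 → best response LFU.
Node 2 against ARC: payoffs 2, 7, 3 → best response ARC.
Node 2 against Full: payoffs 1, 3, 9 → best response Full.
No profile is a mutual best response for all players.

There is no pure-strategy Nash equilibrium.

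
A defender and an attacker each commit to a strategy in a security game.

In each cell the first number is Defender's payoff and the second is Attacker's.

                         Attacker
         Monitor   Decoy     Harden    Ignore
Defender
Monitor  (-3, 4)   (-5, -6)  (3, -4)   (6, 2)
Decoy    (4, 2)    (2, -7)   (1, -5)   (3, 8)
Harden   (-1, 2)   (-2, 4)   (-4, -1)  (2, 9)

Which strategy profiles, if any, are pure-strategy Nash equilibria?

Check each profile: it is a Nash equilibrium iff no player can strictly gain by switching unilaterally.
(Monitor, Monitor): Defender can switch to Decoy (-3 → 4). Not NE.
(Monitor, Decoy): Defender can switch to Decoy (-5 → 2). Not NE.
(Monitor, Harden): Attacker can switch to Monitor (-4 → 4). Not NE.
(Monitor, Ignore): Attacker can switch to Monitor (2 → 4). Not NE.
(Decoy, Monitor): Attacker can switch to Ignore (2 → 8). Not NE.
(Decoy, Decoy): Attacker can switch to Monitor (-7 → 2). Not NE.
(Decoy, Harden): Defender can switch to Monitor (1 → 3). Not NE.
(Decoy, Ignore): Defender can switch to Monitor (3 → 6). Not NE.
(Harden, Monitor): Defender can switch to Decoy (-1 → 4). Not NE.
(Harden, Decoy): Defender can switch to Decoy (-2 → 2). Not NE.
(Harden, Harden): Defender can switch to Monitor (-4 → 3). Not NE.
(Harden, Ignore): Defender can switch to Monitor (2 → 6). Not NE.

No pure-strategy Nash equilibrium.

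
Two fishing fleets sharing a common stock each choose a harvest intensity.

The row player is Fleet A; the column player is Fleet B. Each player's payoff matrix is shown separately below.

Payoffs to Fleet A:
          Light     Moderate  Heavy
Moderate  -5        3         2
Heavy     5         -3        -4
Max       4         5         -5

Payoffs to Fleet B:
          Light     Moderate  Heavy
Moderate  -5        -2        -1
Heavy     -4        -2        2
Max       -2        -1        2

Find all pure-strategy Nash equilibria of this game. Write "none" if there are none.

(Moderate, Heavy)

Fleet A against Light: payoffs -5, 5, 4 → best response Heavy.
Fleet A against Moderate: payoffs 3, -3, 5 → best response Max.
Fleet A against Heavy: payoffs 2, -4, -5 → best response Moderate.
Fleet B against Moderate: payoffs -5, -2, -1 → best response Heavy.
Fleet B against Heavy: payoffs -4, -2, 2 → best response Heavy.
Fleet B against Max: payoffs -2, -1, 2 → best response Heavy.
Mutual best responses: (Moderate, Heavy).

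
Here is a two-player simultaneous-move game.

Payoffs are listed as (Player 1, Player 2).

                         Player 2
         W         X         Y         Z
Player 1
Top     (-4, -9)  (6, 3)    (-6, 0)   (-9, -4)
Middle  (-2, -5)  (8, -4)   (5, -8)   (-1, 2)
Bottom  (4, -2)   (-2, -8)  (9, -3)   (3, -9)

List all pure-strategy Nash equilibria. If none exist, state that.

Pure NE: (Bottom, W)

Player 1 against W: payoffs -4, -2, 4 → best response Bottom.
Player 1 against X: payoffs 6, 8, -2 → best response Middle.
Player 1 against Y: payoffs -6, 5, 9 → best response Bottom.
Player 1 against Z: payoffs -9, -1, 3 → best response Bottom.
Player 2 against Top: payoffs -9, 3, 0, -4 → best response X.
Player 2 against Middle: payoffs -5, -4, -8, 2 → best response Z.
Player 2 against Bottom: payoffs -2, -8, -3, -9 → best response W.
Mutual best responses: (Bottom, W).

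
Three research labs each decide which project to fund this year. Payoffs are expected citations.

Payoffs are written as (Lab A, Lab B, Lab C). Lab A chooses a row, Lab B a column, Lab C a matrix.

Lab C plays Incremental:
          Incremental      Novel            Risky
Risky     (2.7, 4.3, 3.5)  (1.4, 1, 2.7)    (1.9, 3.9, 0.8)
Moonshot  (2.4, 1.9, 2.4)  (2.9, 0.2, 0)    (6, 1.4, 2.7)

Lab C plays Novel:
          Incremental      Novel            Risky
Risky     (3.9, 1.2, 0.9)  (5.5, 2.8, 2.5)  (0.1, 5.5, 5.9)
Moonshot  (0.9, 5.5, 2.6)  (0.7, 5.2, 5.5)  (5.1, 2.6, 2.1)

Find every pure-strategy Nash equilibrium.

For each player, find the best response to each opponent profile; mutual best responses are the pure NE.
Lab A against (Incremental, Incremental): payoffs 2.7, 2.4 → best response Risky.
Lab A against (Incremental, Novel): payoffs 3.9, 0.9 → best response Risky.
Lab A against (Novel, Incremental): payoffs 1.4, 2.9 → best response Moonshot.
Lab A against (Novel, Novel): payoffs 5.5, 0.7 → best response Risky.
Lab A against (Risky, Incremental): payoffs 1.9, 6 → best response Moonshot.
Lab A against (Risky, Novel): payoffs 0.1, 5.1 → best response Moonshot.
Lab B against (Risky, Incremental): payoffs 4.3, 1, 3.9 → best response Incremental.
Lab B against (Risky, Novel): payoffs 1.2, 2.8, 5.5 → best response Risky.
Lab B against (Moonshot, Incremental): payoffs 1.9, 0.2, 1.4 → best response Incremental.
Lab B against (Moonshot, Novel): payoffs 5.5, 5.2, 2.6 → best response Incremental.
Lab C against (Risky, Incremental): payoffs 3.5, 0.9 → best response Incremental.
Lab C against (Risky, Novel): payoffs 2.7, 2.5 → best response Incremental.
Lab C against (Risky, Risky): payoffs 0.8, 5.9 → best response Novel.
Lab C against (Moonshot, Incremental): payoffs 2.4, 2.6 → best response Novel.
Lab C against (Moonshot, Novel): payoffs 0, 5.5 → best response Novel.
Lab C against (Moonshot, Risky): payoffs 2.7, 2.1 → best response Incremental.
Mutual best responses: (Risky, Incremental, Incremental).

Pure NE: (Risky, Incremental, Incremental)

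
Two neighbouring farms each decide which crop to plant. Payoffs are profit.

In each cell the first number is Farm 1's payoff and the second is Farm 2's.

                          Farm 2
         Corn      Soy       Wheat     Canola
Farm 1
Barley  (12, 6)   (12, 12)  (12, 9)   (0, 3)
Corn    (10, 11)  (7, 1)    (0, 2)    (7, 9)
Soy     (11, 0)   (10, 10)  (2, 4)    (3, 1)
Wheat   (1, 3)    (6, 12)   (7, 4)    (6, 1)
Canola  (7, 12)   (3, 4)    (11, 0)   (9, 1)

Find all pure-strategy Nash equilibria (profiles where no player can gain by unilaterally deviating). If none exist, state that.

Farm 1 against Corn: payoffs 12, 10, 11, 1, 7 → best response Barley.
Farm 1 against Soy: payoffs 12, 7, 10, 6, 3 → best response Barley.
Farm 1 against Wheat: payoffs 12, 0, 2, 7, 11 → best response Barley.
Farm 1 against Canola: payoffs 0, 7, 3, 6, 9 → best response Canola.
Farm 2 against Barley: payoffs 6, 12, 9, 3 → best response Soy.
Farm 2 against Corn: payoffs 11, 1, 2, 9 → best response Corn.
Farm 2 against Soy: payoffs 0, 10, 4, 1 → best response Soy.
Farm 2 against Wheat: payoffs 3, 12, 4, 1 → best response Soy.
Farm 2 against Canola: payoffs 12, 4, 0, 1 → best response Corn.
Mutual best responses: (Barley, Soy).

The unique pure-strategy Nash equilibrium is (Barley, Soy).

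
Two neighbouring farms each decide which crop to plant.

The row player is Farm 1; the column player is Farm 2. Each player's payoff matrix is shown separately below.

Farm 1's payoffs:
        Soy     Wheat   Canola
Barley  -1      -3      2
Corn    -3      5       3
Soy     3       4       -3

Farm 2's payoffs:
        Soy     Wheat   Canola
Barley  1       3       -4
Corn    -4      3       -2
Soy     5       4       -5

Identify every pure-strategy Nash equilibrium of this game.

Farm 1 against Soy: payoffs -1, -3, 3 → best response Soy.
Farm 1 against Wheat: payoffs -3, 5, 4 → best response Corn.
Farm 1 against Canola: payoffs 2, 3, -3 → best response Corn.
Farm 2 against Barley: payoffs 1, 3, -4 → best response Wheat.
Farm 2 against Corn: payoffs -4, 3, -2 → best response Wheat.
Farm 2 against Soy: payoffs 5, 4, -5 → best response Soy.
Mutual best responses: (Corn, Wheat); (Soy, Soy).

The pure Nash equilibria are (Corn, Wheat), (Soy, Soy).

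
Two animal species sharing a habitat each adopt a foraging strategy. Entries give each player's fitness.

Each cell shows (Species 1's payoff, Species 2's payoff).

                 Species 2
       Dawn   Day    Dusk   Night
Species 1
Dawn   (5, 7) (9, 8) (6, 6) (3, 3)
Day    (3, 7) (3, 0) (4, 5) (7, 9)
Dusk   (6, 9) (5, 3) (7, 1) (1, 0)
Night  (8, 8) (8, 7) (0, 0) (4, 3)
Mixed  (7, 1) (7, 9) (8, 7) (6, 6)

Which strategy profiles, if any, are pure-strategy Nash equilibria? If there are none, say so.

Pure-strategy Nash equilibria: (Dawn, Day), (Day, Night), (Night, Dawn)

(Dawn, Dawn): Species 1 can switch to Dusk (5 → 6). Not NE.
(Dawn, Day): Species 1 gets 9, best alternative 8; Species 2 gets 8, best alternative 7. No profitable deviation — NE.
(Dawn, Dusk): Species 1 can switch to Dusk (6 → 7). Not NE.
(Dawn, Night): Species 1 can switch to Day (3 → 7). Not NE.
(Day, Dawn): Species 1 can switch to Dawn (3 → 5). Not NE.
(Day, Day): Species 1 can switch to Dawn (3 → 9). Not NE.
(Day, Dusk): Species 1 can switch to Dawn (4 → 6). Not NE.
(Day, Night): Species 1 gets 7, best alternative 6; Species 2 gets 9, best alternative 7. No profitable deviation — NE.
(Dusk, Dawn): Species 1 can switch to Night (6 → 8). Not NE.
(Dusk, Day): Species 1 can switch to Dawn (5 → 9). Not NE.
(Night, Dawn): Species 1 gets 8, best alternative 7; Species 2 gets 8, best alternative 7. No profitable deviation — NE.
(The remaining 9 profiles each have a profitable deviation by the same check.)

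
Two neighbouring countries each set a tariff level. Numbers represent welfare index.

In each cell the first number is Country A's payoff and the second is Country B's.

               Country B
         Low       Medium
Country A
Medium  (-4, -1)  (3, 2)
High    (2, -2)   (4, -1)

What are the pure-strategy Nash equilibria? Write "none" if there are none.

Pure NE: (High, Medium)

Check each profile: it is a Nash equilibrium iff no player can strictly gain by switching unilaterally.
(Medium, Low): Country A can switch to High (-4 → 2). Not NE.
(Medium, Medium): Country A can switch to High (3 → 4). Not NE.
(High, Low): Country B can switch to Medium (-2 → -1). Not NE.
(High, Medium): Country A gets 4, best alternative 3; Country B gets -1, best alternative -2. No profitable deviation — NE.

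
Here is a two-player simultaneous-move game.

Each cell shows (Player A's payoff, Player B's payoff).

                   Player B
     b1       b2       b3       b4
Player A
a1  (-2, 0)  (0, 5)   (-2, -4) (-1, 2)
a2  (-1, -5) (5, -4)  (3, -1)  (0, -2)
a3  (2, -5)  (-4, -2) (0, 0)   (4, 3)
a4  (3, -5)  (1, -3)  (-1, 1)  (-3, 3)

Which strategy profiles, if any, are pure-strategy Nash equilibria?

(a1, b1): Player A can switch to a2 (-2 → -1). Not NE.
(a1, b2): Player A can switch to a2 (0 → 5). Not NE.
(a1, b3): Player A can switch to a2 (-2 → 3). Not NE.
(a1, b4): Player A can switch to a2 (-1 → 0). Not NE.
(a2, b1): Player A can switch to a3 (-1 → 2). Not NE.
(a2, b2): Player B can switch to b3 (-4 → -1). Not NE.
(a2, b3): Player A gets 3, best alternative 0; Player B gets -1, best alternative -2. No profitable deviation — NE.
(a2, b4): Player A can switch to a3 (0 → 4). Not NE.
(a3, b1): Player A can switch to a4 (2 → 3). Not NE.
(a3, b2): Player A can switch to a1 (-4 → 0). Not NE.
(a3, b3): Player A can switch to a2 (0 → 3). Not NE.
(a3, b4): Player A gets 4, best alternative 0; Player B gets 3, best alternative 0. No profitable deviation — NE.
(a4, b1): Player B can switch to b2 (-5 → -3). Not NE.
(a4, b2): Player A can switch to a2 (1 → 5). Not NE.
(The remaining 2 profiles each have a profitable deviation by the same check.)

(a2, b3); (a3, b4)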